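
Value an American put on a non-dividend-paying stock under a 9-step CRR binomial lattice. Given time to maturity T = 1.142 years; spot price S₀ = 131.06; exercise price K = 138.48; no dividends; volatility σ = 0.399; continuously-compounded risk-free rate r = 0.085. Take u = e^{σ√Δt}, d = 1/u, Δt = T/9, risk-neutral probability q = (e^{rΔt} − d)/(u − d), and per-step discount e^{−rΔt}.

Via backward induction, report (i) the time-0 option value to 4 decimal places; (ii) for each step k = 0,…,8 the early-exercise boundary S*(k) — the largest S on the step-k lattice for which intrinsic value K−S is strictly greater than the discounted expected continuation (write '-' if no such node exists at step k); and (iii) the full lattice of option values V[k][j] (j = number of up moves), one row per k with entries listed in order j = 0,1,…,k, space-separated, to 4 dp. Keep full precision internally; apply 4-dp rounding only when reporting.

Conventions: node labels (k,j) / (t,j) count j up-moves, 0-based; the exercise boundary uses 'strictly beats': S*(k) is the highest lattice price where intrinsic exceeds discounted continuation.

price = 21.1707
boundary = - - - 85.5641 98.6320 85.5641 98.6320 85.5641 98.6320
tree:
21.1707
29.6294 13.2545
40.2445 19.7613 7.0996
52.9159 28.5700 11.4683 2.9283
64.2524 39.8480 18.0228 5.2278 0.7153
74.0869 52.9159 27.3746 9.1546 1.4536 0.0000
82.6184 64.2524 39.8480 15.6184 2.9538 0.0000 0.0000
90.0196 74.0869 52.9159 25.6735 6.0022 0.0000 0.0000 0.0000
96.4401 82.6184 64.2524 39.8480 12.1968 0.0000 0.0000 0.0000 0.0000
102.0101 90.0196 74.0869 52.9159 24.7843 0.0000 0.0000 0.0000 0.0000 0.0000

Δt=0.12689  u=1.15273  d=0.86751  q=0.50255  discount=0.98927
step 9 (expiry): payoffs max(K−S,0) = 102.0101 90.0196 74.0869 52.9159 24.7843 0.0000 0.0000 0.0000 0.0000 0.0000
step 8: (k=8,j=0): S=42.0399, K−S=96.4401, hold=94.9546 ⇒ V=96.4401 exercise | (k=8,j=1): S=55.8616, K−S=82.6184, hold=81.1328 ⇒ V=82.6184 exercise | (k=8,j=2): S=74.2276, K−S=64.2524, hold=62.7668 ⇒ V=64.2524 exercise | (k=8,j=3): S=98.6320, K−S=39.8480, hold=38.3624 ⇒ V=39.8480 exercise | (k=8,j=4): S=131.0600, K−S=7.4200, hold=12.1968 ⇒ V=12.1968 continue | (k=8,j=5): S=174.1496, K−S=0.0000, hold=0.0000 ⇒ V=0.0000 continue | (k=8,j=6): S=231.4060, K−S=0.0000, hold=0.0000 ⇒ V=0.0000 continue | (k=8,j=7): S=307.4871, K−S=0.0000, hold=0.0000 ⇒ V=0.0000 continue | (k=8,j=8): S=408.5819, K−S=0.0000, hold=0.0000 ⇒ V=0.0000 continue  boundary S*=98.6320
step 7: (k=7,j=0): S=48.4604, K−S=90.0196, hold=88.5340 ⇒ V=90.0196 exercise | (k=7,j=1): S=64.3931, K−S=74.0869, hold=72.6013 ⇒ V=74.0869 exercise | (k=7,j=2): S=85.5641, K−S=52.9159, hold=51.4303 ⇒ V=52.9159 exercise | (k=7,j=3): S=113.6957, K−S=24.7843, hold=25.6735 ⇒ V=25.6735 continue | (k=7,j=4): S=151.0763, K−S=0.0000, hold=6.0022 ⇒ V=6.0022 continue | (k=7,j=5): S=200.7468, K−S=0.0000, hold=0.0000 ⇒ V=0.0000 continue | (k=7,j=6): S=266.7478, K−S=0.0000, hold=0.0000 ⇒ V=0.0000 continue | (k=7,j=7): S=354.4484, K−S=0.0000, hold=0.0000 ⇒ V=0.0000 continue  boundary S*=85.5641
step 6: (k=6,j=0): S=55.8616, K−S=82.6184, hold=81.1328 ⇒ V=82.6184 exercise | (k=6,j=1): S=74.2276, K−S=64.2524, hold=62.7668 ⇒ V=64.2524 exercise | (k=6,j=2): S=98.6320, K−S=39.8480, hold=38.8045 ⇒ V=39.8480 exercise | (k=6,j=3): S=131.0600, K−S=7.4200, hold=15.6184 ⇒ V=15.6184 continue | (k=6,j=4): S=174.1496, K−S=0.0000, hold=2.9538 ⇒ V=2.9538 continue | (k=6,j=5): S=231.4060, K−S=0.0000, hold=0.0000 ⇒ V=0.0000 continue | (k=6,j=6): S=307.4871, K−S=0.0000, hold=0.0000 ⇒ V=0.0000 continue  boundary S*=98.6320
step 5: (k=5,j=0): S=64.3931, K−S=74.0869, hold=72.6013 ⇒ V=74.0869 exercise | (k=5,j=1): S=85.5641, K−S=52.9159, hold=51.4303 ⇒ V=52.9159 exercise | (k=5,j=2): S=113.6957, K−S=24.7843, hold=27.3746 ⇒ V=27.3746 continue | (k=5,j=3): S=151.0763, K−S=0.0000, hold=9.1546 ⇒ V=9.1546 continue | (k=5,j=4): S=200.7468, K−S=0.0000, hold=1.4536 ⇒ V=1.4536 continue | (k=5,j=5): S=266.7478, K−S=0.0000, hold=0.0000 ⇒ V=0.0000 continue  boundary S*=85.5641
step 4: (k=4,j=0): S=74.2276, K−S=64.2524, hold=62.7668 ⇒ V=64.2524 exercise | (k=4,j=1): S=98.6320, K−S=39.8480, hold=39.6502 ⇒ V=39.8480 exercise | (k=4,j=2): S=131.0600, K−S=7.4200, hold=18.0228 ⇒ V=18.0228 continue | (k=4,j=3): S=174.1496, K−S=0.0000, hold=5.2278 ⇒ V=5.2278 continue | (k=4,j=4): S=231.4060, K−S=0.0000, hold=0.7153 ⇒ V=0.7153 continue  boundary S*=98.6320
step 3: (k=3,j=0): S=85.5641, K−S=52.9159, hold=51.4303 ⇒ V=52.9159 exercise | (k=3,j=1): S=113.6957, K−S=24.7843, hold=28.5700 ⇒ V=28.5700 continue | (k=3,j=2): S=151.0763, K−S=0.0000, hold=11.4683 ⇒ V=11.4683 continue | (k=3,j=3): S=200.7468, K−S=0.0000, hold=2.9283 ⇒ V=2.9283 continue  boundary S*=85.5641
step 2: (k=2,j=0): S=98.6320, K−S=39.8480, hold=40.2445 ⇒ V=40.2445 continue | (k=2,j=1): S=131.0600, K−S=7.4200, hold=19.7613 ⇒ V=19.7613 continue | (k=2,j=2): S=174.1496, K−S=0.0000, hold=7.0996 ⇒ V=7.0996 continue  boundary S*=-
step 1: (k=1,j=0): S=113.6957, K−S=24.7843, hold=29.6294 ⇒ V=29.6294 continue | (k=1,j=1): S=151.0763, K−S=0.0000, hold=13.2545 ⇒ V=13.2545 continue  boundary S*=-
step 0: (k=0,j=0): S=131.0600, K−S=7.4200, hold=21.1707 ⇒ V=21.1707 continue  boundary S*=-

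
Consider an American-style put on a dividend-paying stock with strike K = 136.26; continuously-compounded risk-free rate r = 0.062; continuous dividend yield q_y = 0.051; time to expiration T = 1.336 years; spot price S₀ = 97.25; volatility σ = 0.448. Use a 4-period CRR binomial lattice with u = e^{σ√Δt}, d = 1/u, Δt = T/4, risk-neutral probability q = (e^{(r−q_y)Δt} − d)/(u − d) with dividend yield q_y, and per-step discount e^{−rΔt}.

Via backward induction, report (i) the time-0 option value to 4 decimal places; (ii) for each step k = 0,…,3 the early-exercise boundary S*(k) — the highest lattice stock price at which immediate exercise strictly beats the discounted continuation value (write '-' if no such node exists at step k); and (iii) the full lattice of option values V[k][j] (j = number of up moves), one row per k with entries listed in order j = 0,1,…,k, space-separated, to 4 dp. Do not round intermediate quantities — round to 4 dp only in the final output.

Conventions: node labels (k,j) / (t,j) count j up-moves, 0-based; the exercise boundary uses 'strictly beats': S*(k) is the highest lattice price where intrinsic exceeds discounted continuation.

price = 45.7123
boundary = - - 57.9431 75.0664
tree:
45.7123
61.2428 28.3190
78.3169 42.6404 11.6260
91.5342 61.1936 21.2962 0.0000
101.7365 78.3169 39.0100 0.0000 0.0000

Δt=0.33400  u=1.29552  d=0.77189  q=0.44266  discount=0.97950
step 4 (expiry): payoffs max(K−S,0) = 101.7365 78.3169 39.0100 0.0000 0.0000
step 3: (k=3,j=0): S=44.7258, K−S=91.5342, hold=89.4969 ⇒ V=91.5342 exercise | (k=3,j=1): S=75.0664, K−S=61.1936, hold=59.6688 ⇒ V=61.1936 exercise | (k=3,j=2): S=125.9892, K−S=10.2708, hold=21.2962 ⇒ V=21.2962 continue | (k=3,j=3): S=211.4565, K−S=0.0000, hold=0.0000 ⇒ V=0.0000 continue  boundary S*=75.0664
step 2: (k=2,j=0): S=57.9431, K−S=78.3169, hold=76.5029 ⇒ V=78.3169 exercise | (k=2,j=1): S=97.2500, K−S=39.0100, hold=42.6404 ⇒ V=42.6404 continue | (k=2,j=2): S=163.2215, K−S=0.0000, hold=11.6260 ⇒ V=11.6260 continue  boundary S*=57.9431
step 1: (k=1,j=0): S=75.0664, K−S=61.1936, hold=61.2428 ⇒ V=61.2428 continue | (k=1,j=1): S=125.9892, K−S=10.2708, hold=28.3190 ⇒ V=28.3190 continue  boundary S*=-
step 0: (k=0,j=0): S=97.2500, K−S=39.0100, hold=45.7123 ⇒ V=45.7123 continue  boundary S*=-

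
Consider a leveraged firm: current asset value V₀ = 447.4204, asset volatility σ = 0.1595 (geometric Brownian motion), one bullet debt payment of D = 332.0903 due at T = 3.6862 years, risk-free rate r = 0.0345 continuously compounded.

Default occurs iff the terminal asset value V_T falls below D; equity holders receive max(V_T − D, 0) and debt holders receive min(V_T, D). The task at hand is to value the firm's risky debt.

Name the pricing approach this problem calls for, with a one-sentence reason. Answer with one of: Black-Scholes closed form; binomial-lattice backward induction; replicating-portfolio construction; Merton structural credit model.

framework: Merton structural credit model

Key observation: with the firm-asset dynamics (V₀ = 447.4204) and a single zero-coupon liability of face 332.0903 given, debt value, spread, and default probability all derive from the option view of the balance sheet.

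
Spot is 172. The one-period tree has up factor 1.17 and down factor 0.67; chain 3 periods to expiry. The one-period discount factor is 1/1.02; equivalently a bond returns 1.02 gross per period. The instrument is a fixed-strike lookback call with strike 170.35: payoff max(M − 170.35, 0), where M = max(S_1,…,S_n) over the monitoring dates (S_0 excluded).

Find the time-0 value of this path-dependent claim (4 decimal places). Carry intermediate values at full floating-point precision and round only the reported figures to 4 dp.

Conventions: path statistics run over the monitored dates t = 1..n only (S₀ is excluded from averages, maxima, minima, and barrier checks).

No-arbitrage gives p* = (R−d)/(u−d) = 0.7000: enumerate every path, weight its payoff by its p*-probability, and discount by R^3.
Enumerate all 2^3 = 8 price paths (U = up ×1.17, D = down ×0.67); each path with k up-moves has probability p*^k·(1−p*)^(3−k).
DDD: M=115.2400, payoff=0.0000, prob=0.027000
UDD: M=201.2400, payoff=30.8900, prob=0.063000
DUD: M=134.8308, payoff=0.0000, prob=0.063000
UUD: M=235.4508, payoff=65.1008, prob=0.147000
DDU: M=115.2400, payoff=0.0000, prob=0.063000
UDU: M=201.2400, payoff=30.8900, prob=0.147000
DUU: M=157.7520, payoff=0.0000, prob=0.147000
UUU: M=275.4774, payoff=105.1274, prob=0.343000
Price = Σ prob·payoff / R^3 = 52.115428 / 1.061208 = 49.1095

price = 49.1095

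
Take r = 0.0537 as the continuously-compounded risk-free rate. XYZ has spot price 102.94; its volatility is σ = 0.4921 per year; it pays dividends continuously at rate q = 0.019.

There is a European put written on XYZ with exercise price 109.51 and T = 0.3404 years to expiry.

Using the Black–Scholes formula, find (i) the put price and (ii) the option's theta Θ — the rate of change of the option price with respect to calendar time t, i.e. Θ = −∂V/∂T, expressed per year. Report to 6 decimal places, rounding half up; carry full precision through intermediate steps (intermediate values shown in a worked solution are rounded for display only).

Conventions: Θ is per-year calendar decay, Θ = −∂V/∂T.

price = 14.779551
Θ = -14.587441

σ√T = 0.4921·√0.3404 = 0.287110
d₁ = (ln(S/K) + (r−q+σ²/2)T) / (σ√T) = (ln(102.94/109.51) + (0.0537−0.019+0.4921²/2)·0.3404) / 0.287110 = (-0.061870 + 0.053028) / 0.287110 = -0.030795
d₂ = d₁ − σ√T = -0.030795 − 0.287110 = -0.317905
e^{−rT} = 0.981887
e^{−qT} = 0.993553
N(−d₁) = 0.512284,  N(−d₂) = 0.624722
Put price V = K·e^{−rT}·N(−d₂) − S·e^{−qT}·N(−d₁) = 67.174063 − 52.394512 = 14.779551
φ(d₁) = (1/√(2π))·e^{−d₁²/2} = 0.398753
Θ = −S·e^{−qT}·φ(d₁)·σ/(2√T) − q·S·e^{−qT}·N(−d₁) + r·K·e^{−rT}·N(−d₂) = −17.199192 − 0.995496 + 3.607247 = -14.587441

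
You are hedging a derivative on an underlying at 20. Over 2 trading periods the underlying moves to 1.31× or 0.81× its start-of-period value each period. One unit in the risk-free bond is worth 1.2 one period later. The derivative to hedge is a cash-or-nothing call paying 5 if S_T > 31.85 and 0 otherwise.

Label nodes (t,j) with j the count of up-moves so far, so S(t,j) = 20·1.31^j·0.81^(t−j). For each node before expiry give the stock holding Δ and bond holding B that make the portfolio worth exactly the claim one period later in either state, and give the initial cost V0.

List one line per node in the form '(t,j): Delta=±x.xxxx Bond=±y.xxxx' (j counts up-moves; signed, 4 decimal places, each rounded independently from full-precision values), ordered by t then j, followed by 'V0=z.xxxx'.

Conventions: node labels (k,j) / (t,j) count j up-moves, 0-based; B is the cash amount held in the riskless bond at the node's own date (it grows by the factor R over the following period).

(0,0): Delta=0.3250 Bond=-4.3875
(1,0): Delta=0.0000 Bond=0.0000
(1,1): Delta=0.3817 Bond=-6.7500
V0=2.1125

Arbitrage-free pricing uses the up-move probability p* = (R−d)/(u−d) = 0.7800, discounting each step at R = 1.2.
Payoffs at expiry: V(2,0)=0.0000, V(2,1)=0.0000, V(2,2)=5.0000
Node (1,0) S=16.2000: V=(p*·0.0000+(1−p*)·0.0000)/1.2=0.0000; Δ=(0.0000−0.0000)/(21.2220−13.1220)=0.0000; B=V−Δ·S=0.0000
Node (1,1) S=26.2000: V=(p*·5.0000+(1−p*)·0.0000)/1.2=3.2500; Δ=(5.0000−0.0000)/(34.3220−21.2220)=0.3817; B=V−Δ·S=-6.7500
Node (0,0) S=20.0000: V=(p*·3.2500+(1−p*)·0.0000)/1.2=2.1125; Δ=(3.2500−0.0000)/(26.2000−16.2000)=0.3250; B=V−Δ·S=-4.3875
Sanity check at the root: Δ(0,0)·S0 + B(0,0) reproduces V0 = 2.1125.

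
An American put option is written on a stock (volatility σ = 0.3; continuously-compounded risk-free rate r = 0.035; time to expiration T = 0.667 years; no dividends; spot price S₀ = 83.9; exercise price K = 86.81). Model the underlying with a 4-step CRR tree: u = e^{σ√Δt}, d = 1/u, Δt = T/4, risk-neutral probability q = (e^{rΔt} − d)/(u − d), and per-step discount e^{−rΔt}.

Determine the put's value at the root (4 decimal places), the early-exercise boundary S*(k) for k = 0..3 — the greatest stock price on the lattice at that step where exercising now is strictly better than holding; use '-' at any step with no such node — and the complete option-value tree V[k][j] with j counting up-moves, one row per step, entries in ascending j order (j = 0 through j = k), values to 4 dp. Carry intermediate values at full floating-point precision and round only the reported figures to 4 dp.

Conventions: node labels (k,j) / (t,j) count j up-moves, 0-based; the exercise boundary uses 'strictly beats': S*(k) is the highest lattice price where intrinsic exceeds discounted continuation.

price = 9.0316
boundary = - - 65.6682 74.2264
tree:
9.0316
14.1128 3.9184
21.1418 7.0586 0.7386
28.7132 12.5836 1.4661 0.0000
35.4117 21.1418 2.9100 0.0000 0.0000

Δt=0.16675  u=1.13032  d=0.88470  q=0.49324  discount=0.99418
step 4 (expiry): payoffs max(K−S,0) = 35.4117 21.1418 2.9100 0.0000 0.0000
step 3: (k=3,j=0): S=58.0968, K−S=28.7132, hold=28.2080 ⇒ V=28.7132 exercise | (k=3,j=1): S=74.2264, K−S=12.5836, hold=12.0784 ⇒ V=12.5836 exercise | (k=3,j=2): S=94.8343, K−S=0.0000, hold=1.4661 ⇒ V=1.4661 continue | (k=3,j=3): S=121.1635, K−S=0.0000, hold=0.0000 ⇒ V=0.0000 continue  boundary S*=74.2264
step 2: (k=2,j=0): S=65.6682, K−S=21.1418, hold=20.6366 ⇒ V=21.1418 exercise | (k=2,j=1): S=83.9000, K−S=2.9100, hold=7.0586 ⇒ V=7.0586 continue | (k=2,j=2): S=107.1935, K−S=0.0000, hold=0.7386 ⇒ V=0.7386 continue  boundary S*=65.6682
step 1: (k=1,j=0): S=74.2264, K−S=12.5836, hold=14.1128 ⇒ V=14.1128 continue | (k=1,j=1): S=94.8343, K−S=0.0000, hold=3.9184 ⇒ V=3.9184 continue  boundary S*=-
step 0: (k=0,j=0): S=83.9000, K−S=2.9100, hold=9.0316 ⇒ V=9.0316 continue  boundary S*=-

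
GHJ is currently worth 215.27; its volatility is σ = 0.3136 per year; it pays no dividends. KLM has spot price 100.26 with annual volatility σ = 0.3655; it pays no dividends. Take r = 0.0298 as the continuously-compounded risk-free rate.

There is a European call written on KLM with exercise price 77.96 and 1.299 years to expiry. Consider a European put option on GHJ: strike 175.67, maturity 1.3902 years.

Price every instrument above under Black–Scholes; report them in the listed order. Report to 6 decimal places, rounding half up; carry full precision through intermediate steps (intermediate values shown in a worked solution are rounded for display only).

[KLM call K=77.96]
σ√T = 0.3655·√1.299 = 0.416574
d₁ = (ln(S/K) + (r+σ²/2)T) / (σ√T) = (ln(100.26/77.96) + (0.0298+0.3655²/2)·1.299) / 0.416574 = (0.251571 + 0.125477) / 0.416574 = 0.905117
d₂ = d₁ − σ√T = 0.905117 − 0.416574 = 0.488543
e^{−rT} = 0.962029
N(d₁) = 0.817298,  N(d₂) = 0.687417
price = S·N(d₁) − K·e^{−rT}·N(d₂) = 81.942325 − 51.556180 = 30.386146
[GHJ put K=175.67]
σ√T = 0.3136·√1.3902 = 0.369756
d₁ = (ln(S/K) + (r+σ²/2)T) / (σ√T) = (ln(215.27/175.67) + (0.0298+0.3136²/2)·1.3902) / 0.369756 = (0.203286 + 0.109788) / 0.369756 = 0.846704
d₂ = d₁ − σ√T = 0.846704 − 0.369756 = 0.476948
e^{−rT} = 0.959418
N(−d₁) = 0.198580,  N(−d₂) = 0.316700
price = K·e^{−rT}·N(−d₂) − S·N(−d₁) = 53.376871 − 42.748353 = 10.628518

price(KLM call K=77.96) = 30.386146
price(GHJ put K=175.67) = 10.628518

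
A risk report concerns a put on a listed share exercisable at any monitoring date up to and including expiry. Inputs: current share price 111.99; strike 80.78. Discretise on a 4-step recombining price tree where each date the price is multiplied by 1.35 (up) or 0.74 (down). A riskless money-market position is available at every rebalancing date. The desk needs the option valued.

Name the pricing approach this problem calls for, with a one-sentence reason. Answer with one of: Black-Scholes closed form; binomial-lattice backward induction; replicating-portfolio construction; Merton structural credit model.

Key observation: the exercise right at every one of the 4 steps is what matters: each node needs max(80.78 − S, continuation), which only the stepwise tree valuation starting from spot 111.99 delivers.

framework: binomial-lattice backward induction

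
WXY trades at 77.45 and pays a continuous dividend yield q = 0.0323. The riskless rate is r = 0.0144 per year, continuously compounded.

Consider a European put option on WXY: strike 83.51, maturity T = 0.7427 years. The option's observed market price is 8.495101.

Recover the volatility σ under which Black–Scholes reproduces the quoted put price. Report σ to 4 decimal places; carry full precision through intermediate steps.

sigma = 0.1497

At σ = 0.1497 the Black–Scholes value reproduces the quote:
σ√T = 0.1497·√0.7427 = 0.129012
d₁ = (ln(S/K) + (r−q+σ²/2)T) / (σ√T) = (ln(77.45/83.51) + (0.0144−0.0323+0.1497²/2)·0.7427) / 0.129012 = (-0.075334 − 0.004972) / 0.129012 = -0.622473
d₂ = d₁ − σ√T = -0.622473 − 0.129012 = -0.751484
e^{−rT} = 0.989362
e^{−qT} = 0.976296
N(−d₁) = 0.733184,  N(−d₂) = 0.773819
V = K·e^{−rT}·N(−d₂) − S·e^{−qT}·N(−d₁) = 63.934218 − 55.439117 = 8.495101 (matching the quote); vega is positive throughout, so no other σ reproduces this price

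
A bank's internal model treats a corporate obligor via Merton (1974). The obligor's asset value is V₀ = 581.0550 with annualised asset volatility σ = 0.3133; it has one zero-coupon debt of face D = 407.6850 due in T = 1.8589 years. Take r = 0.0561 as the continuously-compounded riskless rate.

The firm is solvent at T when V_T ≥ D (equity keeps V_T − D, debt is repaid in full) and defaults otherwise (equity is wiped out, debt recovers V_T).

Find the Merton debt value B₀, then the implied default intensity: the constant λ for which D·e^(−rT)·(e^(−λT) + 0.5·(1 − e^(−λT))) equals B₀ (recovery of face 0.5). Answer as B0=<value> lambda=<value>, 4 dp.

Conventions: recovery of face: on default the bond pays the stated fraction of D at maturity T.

B0=353.2604 lambda=0.0428

Apply the equity-as-call identities (strike 407.6850, horizon 1.8589 years):
d₁ = [ln(V₀/D) + (r + σ²/2)T] / (σ√T)
   = [ln(581.0550/407.6850) + (0.0561 + 0.5·0.3133²)·1.8589] / (0.3133·√1.8589)
   = [0.354351 + 0.195516] / 0.427158 = 1.287268
d₂ = d₁ − σ√T = 1.287268 − 0.427158 = 0.860111
N(d₁) = 0.901000,  N(d₂) = 0.805136,  e^(−rT) = 0.900969
E₀ = V₀·N(d₁) − D·e^(−rT)·N(d₂)
   = 581.0550·0.901000 − 407.6850·0.900969·0.805136 = 227.794567
B₀ = V₀ − E₀ = 581.0550 − 227.794567 = 353.260433
e^(−λT) = (B₀·e^(rT)/D − 0.5)/(1 − 0.5) = (353.2604·1.109916/407.6850 − 0.5)/0.5 = 0.92349168
λ = −ln(0.92349168)/1.8589 = 0.042818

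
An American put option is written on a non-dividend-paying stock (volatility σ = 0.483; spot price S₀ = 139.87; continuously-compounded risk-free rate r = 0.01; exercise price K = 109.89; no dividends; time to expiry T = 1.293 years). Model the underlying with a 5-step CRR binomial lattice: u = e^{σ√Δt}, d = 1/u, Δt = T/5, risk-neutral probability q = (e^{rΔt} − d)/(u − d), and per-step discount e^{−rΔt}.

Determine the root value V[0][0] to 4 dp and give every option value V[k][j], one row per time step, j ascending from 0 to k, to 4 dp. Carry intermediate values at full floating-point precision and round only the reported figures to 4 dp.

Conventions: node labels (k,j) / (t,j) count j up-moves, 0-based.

params: Δt=0.25860 u=1.27841 d=0.78222 q=0.44412 e^(-rΔt)=0.99742
t_5 payoffs: 68.9290 42.9459 0.4808 0.0000 0.0000 0.0000
k=4: node(4,0) S=52.3650 payoff=57.5250 vs cont=57.2412 → 57.5250 [stop]  node(4,1) S=85.5821 payoff=24.3079 vs cont=24.0241 → 24.3079 [stop]  node(4,2) S=139.8700 payoff=0.0000 vs cont=0.2666 → 0.2666 [wait]  node(4,3) S=228.5947 payoff=0.0000 vs cont=0.0000 → 0.0000 [wait]  node(4,4) S=373.6009 payoff=0.0000 vs cont=0.0000 → 0.0000 [wait]
k=3: node(3,0) S=66.9441 payoff=42.9459 vs cont=42.6621 → 42.9459 [stop]  node(3,1) S=109.4092 payoff=0.4808 vs cont=13.5955 → 13.5955 [wait]  node(3,2) S=178.8115 payoff=0.0000 vs cont=0.1478 → 0.1478 [wait]  node(3,3) S=292.2383 payoff=0.0000 vs cont=0.0000 → 0.0000 [wait]
k=2: node(2,0) S=85.5821 payoff=24.3079 vs cont=29.8335 → 29.8335 [wait]  node(2,1) S=139.8700 payoff=0.0000 vs cont=7.6034 → 7.6034 [wait]  node(2,2) S=228.5947 payoff=0.0000 vs cont=0.0820 → 0.0820 [wait]
k=1: node(1,0) S=109.4092 payoff=0.4808 vs cont=19.9091 → 19.9091 [wait]  node(1,1) S=178.8115 payoff=0.0000 vs cont=4.2520 → 4.2520 [wait]
k=0: node(0,0) S=139.8700 payoff=0.0000 vs cont=12.9220 → 12.9220 [wait]

price = 12.9220
tree:
12.9220
19.9091 4.2520
29.8335 7.6034 0.0820
42.9459 13.5955 0.1478 0.0000
57.5250 24.3079 0.2666 0.0000 0.0000
68.9290 42.9459 0.4808 0.0000 0.0000 0.0000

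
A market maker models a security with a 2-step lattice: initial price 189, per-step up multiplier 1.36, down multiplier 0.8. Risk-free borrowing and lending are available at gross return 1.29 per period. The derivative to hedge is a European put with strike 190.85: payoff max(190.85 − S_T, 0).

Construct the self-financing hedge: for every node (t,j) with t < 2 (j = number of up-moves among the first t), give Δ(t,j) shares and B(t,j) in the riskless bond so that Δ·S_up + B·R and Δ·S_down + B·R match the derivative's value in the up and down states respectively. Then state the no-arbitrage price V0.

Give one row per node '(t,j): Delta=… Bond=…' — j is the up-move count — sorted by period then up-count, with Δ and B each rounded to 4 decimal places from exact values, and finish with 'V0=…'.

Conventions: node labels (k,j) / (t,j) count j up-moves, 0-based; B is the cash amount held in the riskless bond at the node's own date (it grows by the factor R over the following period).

(0,0): Delta=-0.0640 Bond=12.7496
(1,0): Delta=-0.8254 Bond=131.5759
(1,1): Delta=0.0000 Bond=0.0000
V0=0.6562

Arbitrage-free pricing uses the up-move probability p* = (R−d)/(u−d) = 0.8750, discounting each step at R = 1.29.
Payoffs at expiry: V(2,0)=69.8900, V(2,1)=0.0000, V(2,2)=0.0000
(1,0): S=151.2000. Δ = (V_up−V_dn)/(S_up−S_dn) = (0.0000−69.8900)/(205.6320−120.9600) = -0.8254. V = [p*·0.0000 + (1−p*)·69.8900]/1.29 = 6.7723. B = V − Δ·S = 131.5759.
(1,1): S=257.0400. Δ = (V_up−V_dn)/(S_up−S_dn) = (0.0000−0.0000)/(349.5744−205.6320) = 0.0000. V = [p*·0.0000 + (1−p*)·0.0000]/1.29 = 0.0000. B = V − Δ·S = 0.0000.
(0,0): S=189.0000. Δ = (V_up−V_dn)/(S_up−S_dn) = (0.0000−6.7723)/(257.0400−151.2000) = -0.0640. V = [p*·0.0000 + (1−p*)·6.7723]/1.29 = 0.6562. B = V − Δ·S = 12.7496.
As a check, the time-0 holding Δ(0,0)·S0 + B(0,0) comes to 0.6562 — exactly V0.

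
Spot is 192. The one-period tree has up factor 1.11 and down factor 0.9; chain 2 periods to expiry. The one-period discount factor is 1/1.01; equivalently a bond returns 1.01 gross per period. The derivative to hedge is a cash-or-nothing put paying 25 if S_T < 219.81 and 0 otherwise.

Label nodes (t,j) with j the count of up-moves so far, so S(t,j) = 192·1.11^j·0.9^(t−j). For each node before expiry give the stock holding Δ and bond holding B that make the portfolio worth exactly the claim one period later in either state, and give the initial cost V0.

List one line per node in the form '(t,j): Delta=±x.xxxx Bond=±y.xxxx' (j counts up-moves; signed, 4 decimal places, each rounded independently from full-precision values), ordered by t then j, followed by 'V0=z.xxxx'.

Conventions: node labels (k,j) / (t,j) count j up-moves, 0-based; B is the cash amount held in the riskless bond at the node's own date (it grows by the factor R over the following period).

Under the risk-neutral measure, an up-move has probability p* = (R−d)/(u−d) = 0.5238 and values discount at R = 1.01.
Terminal payoffs: V(2,0)=25.0000, V(2,1)=25.0000, V(2,2)=0.0000
(1,0): S=172.8000. Δ = (V_up−V_dn)/(S_up−S_dn) = (25.0000−25.0000)/(191.8080−155.5200) = 0.0000. V = [p*·25.0000 + (1−p*)·25.0000]/1.01 = 24.7525. B = V − Δ·S = 24.7525.
(1,1): S=213.1200. Δ = (V_up−V_dn)/(S_up−S_dn) = (0.0000−25.0000)/(236.5632−191.8080) = -0.5586. V = [p*·0.0000 + (1−p*)·25.0000]/1.01 = 11.7869. B = V − Δ·S = 130.8345.
(0,0): S=192.0000. Δ = (V_up−V_dn)/(S_up−S_dn) = (11.7869−24.7525)/(213.1200−172.8000) = -0.3216. V = [p*·11.7869 + (1−p*)·24.7525]/1.01 = 17.7831. B = V − Δ·S = 79.5240.
Sanity check at the root: Δ(0,0)·S0 + B(0,0) reproduces V0 = 17.7831.

(0,0): Delta=-0.3216 Bond=79.5240
(1,0): Delta=0.0000 Bond=24.7525
(1,1): Delta=-0.5586 Bond=130.8345
V0=17.7831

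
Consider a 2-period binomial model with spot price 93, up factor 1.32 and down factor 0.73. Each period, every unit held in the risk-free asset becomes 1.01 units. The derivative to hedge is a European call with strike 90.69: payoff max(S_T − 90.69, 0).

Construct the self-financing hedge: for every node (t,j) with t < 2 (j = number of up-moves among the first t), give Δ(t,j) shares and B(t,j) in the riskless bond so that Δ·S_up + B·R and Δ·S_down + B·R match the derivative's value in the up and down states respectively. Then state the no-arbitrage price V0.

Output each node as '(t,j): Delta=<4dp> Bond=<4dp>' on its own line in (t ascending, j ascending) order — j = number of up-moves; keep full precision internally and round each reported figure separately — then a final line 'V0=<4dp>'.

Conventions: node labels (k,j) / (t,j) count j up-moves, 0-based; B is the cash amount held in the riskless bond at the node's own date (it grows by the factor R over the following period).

The replicating-portfolio and risk-neutral prices coincide; use p* = (1.01−0.73)/(1.32−0.73) = 0.4746 for the latter.
Expiry values: V(2,0)=0.0000, V(2,1)=0.0000, V(2,2)=71.3532
  t=1,j=0: stock 67.8900 → up 89.6148 (V=0.0000), down 49.5597 (V=0.0000). Price 0.0000; hedge Δ=0.0000, bond B=0.0000.
  t=1,j=1: stock 122.7600 → up 162.0432 (V=71.3532), down 89.6148 (V=0.0000). Price 33.5273; hedge Δ=0.9852, bond B=-87.4104.
  t=0,j=0: stock 93.0000 → up 122.7600 (V=33.5273), down 67.8900 (V=0.0000). Price 15.7537; hedge Δ=0.6110, bond B=-41.0722.
Verification: the root portfolio costs Δ(0,0)·S0 + B(0,0) = 15.7537, matching V0.

(0,0): Delta=0.6110 Bond=-41.0722
(1,0): Delta=0.0000 Bond=0.0000
(1,1): Delta=0.9852 Bond=-87.4104
V0=15.7537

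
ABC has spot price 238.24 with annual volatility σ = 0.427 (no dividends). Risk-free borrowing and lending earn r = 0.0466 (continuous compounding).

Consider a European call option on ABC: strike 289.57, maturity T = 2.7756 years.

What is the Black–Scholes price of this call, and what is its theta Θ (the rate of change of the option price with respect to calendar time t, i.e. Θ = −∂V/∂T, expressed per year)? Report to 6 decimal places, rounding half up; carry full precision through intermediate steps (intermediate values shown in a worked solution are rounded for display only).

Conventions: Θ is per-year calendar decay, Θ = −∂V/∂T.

price = 60.646506
Θ = -15.642568

σ√T = 0.427·√2.7756 = 0.711388
d₁ = (ln(S/K) + (r+σ²/2)T) / (σ√T) = (ln(238.24/289.57) + (0.0466+0.427²/2)·2.7756) / 0.711388 = (-0.195118 + 0.382379) / 0.711388 = 0.263233
d₂ = d₁ − σ√T = 0.263233 − 0.711388 = -0.448155
e^{−rT} = 0.878673
N(d₁) = 0.603814,  N(d₂) = 0.327021
Call price V = S·N(d₁) − K·e^{−rT}·N(d₂) = 143.852760 − 83.206255 = 60.646506
φ(d₁) = (1/√(2π))·e^{−d₁²/2} = 0.385357
Θ = −S·φ(d₁)·σ/(2√T) − r·K·e^{−rT}·N(d₂) = −11.765157 − 3.877411 = -15.642568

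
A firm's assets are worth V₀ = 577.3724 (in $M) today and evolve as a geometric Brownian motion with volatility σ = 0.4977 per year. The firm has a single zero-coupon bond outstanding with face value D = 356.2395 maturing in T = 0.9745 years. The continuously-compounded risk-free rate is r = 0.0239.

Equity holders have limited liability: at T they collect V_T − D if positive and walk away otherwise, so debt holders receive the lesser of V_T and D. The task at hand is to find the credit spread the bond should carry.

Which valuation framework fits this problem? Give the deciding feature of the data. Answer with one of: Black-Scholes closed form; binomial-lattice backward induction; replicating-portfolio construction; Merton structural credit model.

Key observation: the data describe a firm's assets (V₀ = 577.3724, GBM) and a single zero-coupon debt of face 356.2395, so credit quantities follow from equity-as-call in the structural model.

framework: Merton structural credit model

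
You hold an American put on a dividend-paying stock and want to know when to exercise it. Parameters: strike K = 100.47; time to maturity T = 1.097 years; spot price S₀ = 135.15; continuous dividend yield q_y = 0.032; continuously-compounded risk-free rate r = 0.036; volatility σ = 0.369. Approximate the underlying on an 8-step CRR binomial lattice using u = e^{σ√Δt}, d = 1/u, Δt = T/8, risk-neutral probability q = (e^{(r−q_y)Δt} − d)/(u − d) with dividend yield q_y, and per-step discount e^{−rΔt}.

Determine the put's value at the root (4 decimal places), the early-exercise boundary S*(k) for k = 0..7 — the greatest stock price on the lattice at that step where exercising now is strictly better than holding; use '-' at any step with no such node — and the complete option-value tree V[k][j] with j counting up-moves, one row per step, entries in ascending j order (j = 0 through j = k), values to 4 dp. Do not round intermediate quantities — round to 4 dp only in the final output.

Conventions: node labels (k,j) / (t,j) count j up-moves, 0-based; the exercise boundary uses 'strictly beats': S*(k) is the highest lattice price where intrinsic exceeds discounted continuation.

price = 5.1172
boundary = - - - - - 68.2498 59.5331 68.2498
tree:
5.1172
7.8371 2.0782
11.7286 3.4943 0.4898
17.0631 5.7861 0.9250 0.0000
23.9675 9.3915 1.7470 0.0000 0.0000
32.2202 14.8358 3.2995 0.0000 0.0000 0.0000
40.9369 22.5397 6.2315 0.0000 0.0000 0.0000 0.0000
48.5403 32.2202 11.7690 0.0000 0.0000 0.0000 0.0000 0.0000
55.1727 40.9369 22.2272 0.0000 0.0000 0.0000 0.0000 0.0000 0.0000

Δt=0.13712, u=1.14642, d=0.87228, q=0.46789, disc=e^(-rΔt)=0.99508
k=8 terminal: V=max(K-S,0) → 55.1727 40.9369 22.2272 0.0000 0.0000 0.0000 0.0000 0.0000 0.0000
k=7: j=0 S=51.9297 intr=48.5403 cont=48.2730 V=48.5403[EX]; j=1 S=68.2498 intr=32.2202 cont=32.0243 V=32.2202[EX]; j=2 S=89.6989 intr=10.7711 cont=11.7690 V=11.7690[hold]; j=3 S=117.8890 intr=0.0000 cont=0.0000 V=0.0000[hold]; j=4 S=154.9384 intr=0.0000 cont=0.0000 V=0.0000[hold]; j=5 S=203.6314 intr=0.0000 cont=0.0000 V=0.0000[hold]; j=6 S=267.6275 intr=0.0000 cont=0.0000 V=0.0000[hold]; j=7 S=351.7358 intr=0.0000 cont=0.0000 V=0.0000[hold]  S*(7)=68.2498
k=6: j=0 S=59.5331 intr=40.9369 cont=40.7028 V=40.9369[EX]; j=1 S=78.2428 intr=22.2272 cont=22.5397 V=22.5397[hold]; j=2 S=102.8325 intr=0.0000 cont=6.2315 V=6.2315[hold]; j=3 S=135.1500 intr=0.0000 cont=0.0000 V=0.0000[hold]; j=4 S=177.6241 intr=0.0000 cont=0.0000 V=0.0000[hold]; j=5 S=233.4467 intr=0.0000 cont=0.0000 V=0.0000[hold]; j=6 S=306.8129 intr=0.0000 cont=0.0000 V=0.0000[hold]  S*(6)=59.5331
k=5: j=0 S=68.2498 intr=32.2202 cont=32.1697 V=32.2202[EX]; j=1 S=89.6989 intr=10.7711 cont=14.8358 V=14.8358[hold]; j=2 S=117.8890 intr=0.0000 cont=3.2995 V=3.2995[hold]; j=3 S=154.9384 intr=0.0000 cont=0.0000 V=0.0000[hold]; j=4 S=203.6314 intr=0.0000 cont=0.0000 V=0.0000[hold]; j=5 S=267.6275 intr=0.0000 cont=0.0000 V=0.0000[hold]  S*(5)=68.2498
k=4: j=0 S=78.2428 intr=22.2272 cont=23.9675 V=23.9675[hold]; j=1 S=102.8325 intr=0.0000 cont=9.3915 V=9.3915[hold]; j=2 S=135.1500 intr=0.0000 cont=1.7470 V=1.7470[hold]; j=3 S=177.6241 intr=0.0000 cont=0.0000 V=0.0000[hold]; j=4 S=233.4467 intr=0.0000 cont=0.0000 V=0.0000[hold]  S*(4)=-
k=3: j=0 S=89.6989 intr=10.7711 cont=17.0631 V=17.0631[hold]; j=1 S=117.8890 intr=0.0000 cont=5.7861 V=5.7861[hold]; j=2 S=154.9384 intr=0.0000 cont=0.9250 V=0.9250[hold]; j=3 S=203.6314 intr=0.0000 cont=0.0000 V=0.0000[hold]  S*(3)=-
k=2: j=0 S=102.8325 intr=0.0000 cont=11.7286 V=11.7286[hold]; j=1 S=135.1500 intr=0.0000 cont=3.4943 V=3.4943[hold]; j=2 S=177.6241 intr=0.0000 cont=0.4898 V=0.4898[hold]  S*(2)=-
k=1: j=0 S=117.8890 intr=0.0000 cont=7.8371 V=7.8371[hold]; j=1 S=154.9384 intr=0.0000 cont=2.0782 V=2.0782[hold]  S*(1)=-
k=0: j=0 S=135.1500 intr=0.0000 cont=5.1172 V=5.1172[hold]  S*(0)=-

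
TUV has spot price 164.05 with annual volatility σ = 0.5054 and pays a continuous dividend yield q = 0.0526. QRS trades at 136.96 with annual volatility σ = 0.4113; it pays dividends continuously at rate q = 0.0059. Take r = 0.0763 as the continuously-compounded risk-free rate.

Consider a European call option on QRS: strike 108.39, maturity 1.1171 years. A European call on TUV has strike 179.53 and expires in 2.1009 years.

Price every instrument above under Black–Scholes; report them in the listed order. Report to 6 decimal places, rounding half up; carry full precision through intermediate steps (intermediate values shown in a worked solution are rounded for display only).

[QRS call K=108.39]
σ√T = 0.4113·√1.1171 = 0.434715
d₁ = (ln(S/K) + (r−q+σ²/2)T) / (σ√T) = (ln(136.96/108.39) + (0.0763−0.0059+0.4113²/2)·1.1171) / 0.434715 = (0.233953 + 0.173132) / 0.434715 = 0.936442
d₂ = d₁ − σ√T = 0.936442 − 0.434715 = 0.501727
e^{−rT} = 0.918297
e^{−qT} = 0.993431
N(d₁) = 0.825477,  N(d₂) = 0.692070
price = S·e^{−qT}·N(d₁) − K·e^{−rT}·N(d₂) = 112.314658 − 68.884641 = 43.430017
[TUV call K=179.53]
σ√T = 0.5054·√2.1009 = 0.732551
d₁ = (ln(S/K) + (r−q+σ²/2)T) / (σ√T) = (ln(164.05/179.53) + (0.0763−0.0526+0.5054²/2)·2.1009) / 0.732551 = (-0.090171 + 0.318107) / 0.732551 = 0.311153
d₂ = d₁ − σ√T = 0.311153 − 0.732551 = -0.421398
e^{−rT} = 0.851889
e^{−qT} = 0.895380
N(d₁) = 0.622158,  N(d₂) = 0.336732
price = S·e^{−qT}·N(d₁) − K·e^{−rT}·N(d₂) = 91.386957 − 51.499745 = 39.887212

price(QRS call K=108.39) = 43.430017
price(TUV call K=179.53) = 39.887212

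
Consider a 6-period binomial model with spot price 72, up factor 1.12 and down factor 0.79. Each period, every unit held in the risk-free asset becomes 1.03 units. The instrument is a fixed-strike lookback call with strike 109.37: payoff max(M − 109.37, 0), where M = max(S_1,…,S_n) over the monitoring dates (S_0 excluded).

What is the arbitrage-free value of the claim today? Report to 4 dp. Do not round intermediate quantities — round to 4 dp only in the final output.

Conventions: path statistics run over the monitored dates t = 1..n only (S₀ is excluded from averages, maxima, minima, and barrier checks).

price = 5.1228

With p* = (R−d)/(u−d) = 0.7273, sum probability × payoff across the paths and divide by R^6.
Enumerate all 2^6 = 64 price paths (U = up ×1.12, D = down ×0.79); each path with k up-moves has probability p*^k·(1−p*)^(6−k).
DDDDDD: M=56.8800, payoff=0.0000, prob=0.000412
UDDDDD: M=80.6400, payoff=0.0000, prob=0.001097
DUDDDD: M=63.7056, payoff=0.0000, prob=0.001097
UUDDDD: M=90.3168, payoff=0.0000, prob=0.002926
DDUDDD: M=56.8800, payoff=0.0000, prob=0.001097
UDUDDD: M=80.6400, payoff=0.0000, prob=0.002926
DUUDDD: M=71.3503, payoff=0.0000, prob=0.002926
UUUDDD: M=101.1548, payoff=0.0000, prob=0.007803
DDDUDD: M=56.8800, payoff=0.0000, prob=0.001097
UDDUDD: M=80.6400, payoff=0.0000, prob=0.002926
DUDUDD: M=63.7056, payoff=0.0000, prob=0.002926
UUDUDD: M=90.3168, payoff=0.0000, prob=0.007803
DDUUDD: M=56.8800, payoff=0.0000, prob=0.002926
UDUUDD: M=80.6400, payoff=0.0000, prob=0.007803
DUUUDD: M=79.9123, payoff=0.0000, prob=0.007803
UUUUDD: M=113.2934, payoff=3.9234, prob=0.020809
DDDDUD: M=56.8800, payoff=0.0000, prob=0.001097
UDDDUD: M=80.6400, payoff=0.0000, prob=0.002926
DUDDUD: M=63.7056, payoff=0.0000, prob=0.002926
UUDDUD: M=90.3168, payoff=0.0000, prob=0.007803
DDUDUD: M=56.8800, payoff=0.0000, prob=0.002926
UDUDUD: M=80.6400, payoff=0.0000, prob=0.007803
DUUDUD: M=71.3503, payoff=0.0000, prob=0.007803
UUUDUD: M=101.1548, payoff=0.0000, prob=0.020809
DDDUUD: M=56.8800, payoff=0.0000, prob=0.002926
UDDUUD: M=80.6400, payoff=0.0000, prob=0.007803
DUDUUD: M=63.7056, payoff=0.0000, prob=0.007803
UUDUUD: M=90.3168, payoff=0.0000, prob=0.020809
DDUUUD: M=63.1307, payoff=0.0000, prob=0.007803
UDUUUD: M=89.5018, payoff=0.0000, prob=0.020809
DUUUUD: M=89.5018, payoff=0.0000, prob=0.020809
UUUUUD: M=126.8886, payoff=17.5186, prob=0.055490
DDDDDU: M=56.8800, payoff=0.0000, prob=0.001097
UDDDDU: M=80.6400, payoff=0.0000, prob=0.002926
DUDDDU: M=63.7056, payoff=0.0000, prob=0.002926
UUDDDU: M=90.3168, payoff=0.0000, prob=0.007803
DDUDDU: M=56.8800, payoff=0.0000, prob=0.002926
UDUDDU: M=80.6400, payoff=0.0000, prob=0.007803
DUUDDU: M=71.3503, payoff=0.0000, prob=0.007803
UUUDDU: M=101.1548, payoff=0.0000, prob=0.020809
DDDUDU: M=56.8800, payoff=0.0000, prob=0.002926
UDDUDU: M=80.6400, payoff=0.0000, prob=0.007803
DUDUDU: M=63.7056, payoff=0.0000, prob=0.007803
UUDUDU: M=90.3168, payoff=0.0000, prob=0.020809
DDUUDU: M=56.8800, payoff=0.0000, prob=0.007803
UDUUDU: M=80.6400, payoff=0.0000, prob=0.020809
DUUUDU: M=79.9123, payoff=0.0000, prob=0.020809
UUUUDU: M=113.2934, payoff=3.9234, prob=0.055490
DDDDUU: M=56.8800, payoff=0.0000, prob=0.002926
UDDDUU: M=80.6400, payoff=0.0000, prob=0.007803
DUDDUU: M=63.7056, payoff=0.0000, prob=0.007803
UUDDUU: M=90.3168, payoff=0.0000, prob=0.020809
DDUDUU: M=56.8800, payoff=0.0000, prob=0.007803
UDUDUU: M=80.6400, payoff=0.0000, prob=0.020809
DUUDUU: M=71.3503, payoff=0.0000, prob=0.020809
UUUDUU: M=101.1548, payoff=0.0000, prob=0.055490
DDDUUU: M=56.8800, payoff=0.0000, prob=0.007803
UDDUUU: M=80.6400, payoff=0.0000, prob=0.020809
DUDUUU: M=70.7064, payoff=0.0000, prob=0.020809
UUDUUU: M=100.2420, payoff=0.0000, prob=0.055490
DDUUUU: M=70.7064, payoff=0.0000, prob=0.020809
UDUUUU: M=100.2420, payoff=0.0000, prob=0.055490
DUUUUU: M=100.2420, payoff=0.0000, prob=0.055490
UUUUUU: M=142.1152, payoff=32.7452, prob=0.147973
Price = Σ prob·payoff / R^6 = 6.116884 / 1.194052 = 5.1228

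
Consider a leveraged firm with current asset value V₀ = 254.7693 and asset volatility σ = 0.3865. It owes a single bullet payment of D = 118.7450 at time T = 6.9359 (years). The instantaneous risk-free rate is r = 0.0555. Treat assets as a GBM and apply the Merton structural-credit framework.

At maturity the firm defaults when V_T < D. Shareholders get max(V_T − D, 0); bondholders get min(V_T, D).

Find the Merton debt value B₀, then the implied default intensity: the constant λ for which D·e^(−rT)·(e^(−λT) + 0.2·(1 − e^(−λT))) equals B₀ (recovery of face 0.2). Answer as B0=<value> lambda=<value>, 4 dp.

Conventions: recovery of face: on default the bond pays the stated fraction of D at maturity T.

B0=72.1015 lambda=0.0208

Apply the equity-as-call identities (strike 118.7450, horizon 6.9359 years):
d₁ = [ln(V₀/D) + (r + σ²/2)T] / (σ√T)
   = [ln(254.7693/118.7450) + (0.0555 + 0.5·0.3865²)·6.9359] / (0.3865·√6.9359)
   = [0.763380 + 0.902993] / 1.017890 = 1.637085
d₂ = d₁ − σ√T = 1.637085 − 1.017890 = 0.619195
N(d₁) = 0.949194,  N(d₂) = 0.732106,  e^(−rT) = 0.680490
E₀ = V₀·N(d₁) − D·e^(−rT)·N(d₂)
   = 254.7693·0.949194 − 118.7450·0.680490·0.732106 = 182.667750
B₀ = V₀ − E₀ = 254.7693 − 182.667750 = 72.101550
e^(−λT) = (B₀·e^(rT)/D − 0.2)/(1 − 0.2) = (72.1015·1.469530/118.7450 − 0.2)/0.8 = 0.86536590
λ = −ln(0.86536590)/6.9359 = 0.020848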